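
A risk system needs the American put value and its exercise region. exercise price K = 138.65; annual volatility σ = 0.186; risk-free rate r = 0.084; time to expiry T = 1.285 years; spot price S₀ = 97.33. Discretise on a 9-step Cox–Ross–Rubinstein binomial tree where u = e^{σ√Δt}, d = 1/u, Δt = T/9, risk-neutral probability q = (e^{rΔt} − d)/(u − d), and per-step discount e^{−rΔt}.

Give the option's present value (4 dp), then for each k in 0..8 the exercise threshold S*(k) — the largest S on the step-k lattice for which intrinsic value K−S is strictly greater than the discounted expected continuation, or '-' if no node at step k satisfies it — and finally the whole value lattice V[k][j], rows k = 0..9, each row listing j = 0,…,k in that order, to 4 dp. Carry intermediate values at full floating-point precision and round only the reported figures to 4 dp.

price = 41.3200
boundary = 97.3300 104.4166 112.0193 120.1755 112.0193 120.1755 112.0193 120.1755 128.9255
tree:
41.3200
47.9257 34.2334
54.0830 41.3200 26.6307
59.8225 47.9257 34.2334 18.4745
65.1725 54.0830 41.3200 26.6307 10.9187
70.1593 59.8225 47.9257 34.2334 18.4745 5.4086
74.8077 65.1725 54.0830 41.3200 26.6307 10.2569 1.8391
79.1406 70.1593 59.8225 47.9257 34.2334 18.4745 4.2298 0.0614
83.1794 74.8077 65.1725 54.0830 41.3200 26.6307 9.7245 0.1439 0.0000
86.9442 79.1406 70.1593 59.8225 47.9257 34.2334 18.4745 0.3374 0.0000 0.0000

params: Δt=0.14278 u=1.07281 d=0.93213 q=0.56820 e^(-rΔt)=0.98808
t_9 payoffs: 86.9442 79.1406 70.1593 59.8225 47.9257 34.2334 18.4745 0.3374 0.0000 0.0000
t_8: node(8,0) S=55.4706 payoff=83.1794 vs cont=81.5265 → 83.1794 [stop]  node(8,1) S=63.8423 payoff=74.8077 vs cont=73.1547 → 74.8077 [stop]  node(8,2) S=73.4775 payoff=65.1725 vs cont=63.5195 → 65.1725 [stop]  node(8,3) S=84.5670 payoff=54.0830 vs cont=52.4301 → 54.0830 [stop]  node(8,4) S=97.3300 payoff=41.3200 vs cont=39.6671 → 41.3200 [stop]  node(8,5) S=112.0193 payoff=26.6307 vs cont=24.9778 → 26.6307 [stop]  node(8,6) S=128.9255 payoff=9.7245 vs cont=8.0716 → 9.7245 [stop]  node(8,7) S=148.3832 payoff=0.0000 vs cont=0.1439 → 0.1439 [wait]  node(8,8) S=170.7776 payoff=0.0000 vs cont=0.0000 → 0.0000 [wait]  ⇒ S*(8)=128.9255
t_7: node(7,0) S=59.5094 payoff=79.1406 vs cont=77.4877 → 79.1406 [stop]  node(7,1) S=68.4907 payoff=70.1593 vs cont=68.5064 → 70.1593 [stop]  node(7,2) S=78.8275 payoff=59.8225 vs cont=58.1696 → 59.8225 [stop]  node(7,3) S=90.7243 payoff=47.9257 vs cont=46.2727 → 47.9257 [stop]  node(7,4) S=104.4166 payoff=34.2334 vs cont=32.5804 → 34.2334 [stop]  node(7,5) S=120.1755 payoff=18.4745 vs cont=16.8216 → 18.4745 [stop]  node(7,6) S=138.3126 payoff=0.3374 vs cont=4.2298 → 4.2298 [wait]  node(7,7) S=159.1871 payoff=0.0000 vs cont=0.0614 → 0.0614 [wait]  ⇒ S*(7)=120.1755
t_6: node(6,0) S=63.8423 payoff=74.8077 vs cont=73.1547 → 74.8077 [stop]  node(6,1) S=73.4775 payoff=65.1725 vs cont=63.5195 → 65.1725 [stop]  node(6,2) S=84.5670 payoff=54.0830 vs cont=52.4301 → 54.0830 [stop]  node(6,3) S=97.3300 payoff=41.3200 vs cont=39.6671 → 41.3200 [stop]  node(6,4) S=112.0193 payoff=26.6307 vs cont=24.9778 → 26.6307 [stop]  node(6,5) S=128.9255 payoff=9.7245 vs cont=10.2569 → 10.2569 [wait]  node(6,6) S=148.3832 payoff=0.0000 vs cont=1.8391 → 1.8391 [wait]  ⇒ S*(6)=112.0193
t_5: node(5,0) S=68.4907 payoff=70.1593 vs cont=68.5064 → 70.1593 [stop]  node(5,1) S=78.8275 payoff=59.8225 vs cont=58.1696 → 59.8225 [stop]  node(5,2) S=90.7243 payoff=47.9257 vs cont=46.2727 → 47.9257 [stop]  node(5,3) S=104.4166 payoff=34.2334 vs cont=32.5804 → 34.2334 [stop]  node(5,4) S=120.1755 payoff=18.4745 vs cont=17.1205 → 18.4745 [stop]  node(5,5) S=138.3126 payoff=0.3374 vs cont=5.4086 → 5.4086 [wait]  ⇒ S*(5)=120.1755
t_4: node(4,0) S=73.4775 payoff=65.1725 vs cont=63.5195 → 65.1725 [stop]  node(4,1) S=84.5670 payoff=54.0830 vs cont=52.4301 → 54.0830 [stop]  node(4,2) S=97.3300 payoff=41.3200 vs cont=39.6671 → 41.3200 [stop]  node(4,3) S=112.0193 payoff=26.6307 vs cont=24.9778 → 26.6307 [stop]  node(4,4) S=128.9255 payoff=9.7245 vs cont=10.9187 → 10.9187 [wait]  ⇒ S*(4)=112.0193
t_3: node(3,0) S=78.8275 payoff=59.8225 vs cont=58.1696 → 59.8225 [stop]  node(3,1) S=90.7243 payoff=47.9257 vs cont=46.2727 → 47.9257 [stop]  node(3,2) S=104.4166 payoff=34.2334 vs cont=32.5804 → 34.2334 [stop]  node(3,3) S=120.1755 payoff=18.4745 vs cont=17.4921 → 18.4745 [stop]  ⇒ S*(3)=120.1755
t_2: node(2,0) S=84.5670 payoff=54.0830 vs cont=52.4301 → 54.0830 [stop]  node(2,1) S=97.3300 payoff=41.3200 vs cont=39.6671 → 41.3200 [stop]  node(2,2) S=112.0193 payoff=26.6307 vs cont=24.9778 → 26.6307 [stop]  ⇒ S*(2)=112.0193
t_1: node(1,0) S=90.7243 payoff=47.9257 vs cont=46.2727 → 47.9257 [stop]  node(1,1) S=104.4166 payoff=34.2334 vs cont=32.5804 → 34.2334 [stop]  ⇒ S*(1)=104.4166
t_0: node(0,0) S=97.3300 payoff=41.3200 vs cont=39.6671 → 41.3200 [stop]  ⇒ S*(0)=97.3300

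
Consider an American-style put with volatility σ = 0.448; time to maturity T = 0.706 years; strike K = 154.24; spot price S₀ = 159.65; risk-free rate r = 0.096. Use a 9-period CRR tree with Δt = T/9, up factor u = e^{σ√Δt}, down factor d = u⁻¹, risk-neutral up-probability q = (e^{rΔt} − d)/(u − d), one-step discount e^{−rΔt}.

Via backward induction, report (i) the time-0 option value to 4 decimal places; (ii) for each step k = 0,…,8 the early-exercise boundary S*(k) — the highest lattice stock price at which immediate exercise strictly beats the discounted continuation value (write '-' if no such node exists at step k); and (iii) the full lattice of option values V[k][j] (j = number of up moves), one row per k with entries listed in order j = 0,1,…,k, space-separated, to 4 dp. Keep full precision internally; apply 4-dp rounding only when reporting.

price = 17.2092
boundary = - - - - 96.6486 109.5693 96.6486 109.5693 124.2173
tree:
17.2092
24.3837 10.2586
33.5739 15.5157 5.1298
44.7632 22.8359 8.3931 1.9274
57.5914 32.5474 13.4204 3.4671 0.4090
68.9885 44.6707 20.8550 6.1508 0.8220 0.0000
79.0416 57.5914 31.2535 10.7191 1.6523 0.0000 0.0000
87.9092 68.9885 44.6707 18.2409 3.3210 0.0000 0.0000 0.0000
95.7311 79.0416 57.5914 30.0227 6.6750 0.0000 0.0000 0.0000 0.0000
102.6306 87.9092 68.9885 44.6707 13.4164 0.0000 0.0000 0.0000 0.0000 0.0000

Δt=0.07844, u=1.13369, d=0.88208, q=0.49872, disc=e^(-rΔt)=0.99250
k=9 terminal: V=max(K-S,0) → 102.6306 87.9092 68.9885 44.6707 13.4164 0.0000 0.0000 0.0000 0.0000 0.0000
k=8: j=0 S=58.5089 intr=95.7311 cont=94.5739 V=95.7311[EX]; j=1 S=75.1984 intr=79.0416 cont=77.8844 V=79.0416[EX]; j=2 S=96.6486 intr=57.5914 cont=56.4342 V=57.5914[EX]; j=3 S=124.2173 intr=30.0227 cont=28.8655 V=30.0227[EX]; j=4 S=159.6500 intr=0.0000 cont=6.6750 V=6.6750[hold]; j=5 S=205.1897 intr=0.0000 cont=0.0000 V=0.0000[hold]; j=6 S=263.7195 intr=0.0000 cont=0.0000 V=0.0000[hold]; j=7 S=338.9448 intr=0.0000 cont=0.0000 V=0.0000[hold]; j=8 S=435.6278 intr=0.0000 cont=0.0000 V=0.0000[hold]  S*(8)=124.2173
k=7: j=0 S=66.3308 intr=87.9092 cont=86.7520 V=87.9092[EX]; j=1 S=85.2515 intr=68.9885 cont=67.8313 V=68.9885[EX]; j=2 S=109.5693 intr=44.6707 cont=43.5135 V=44.6707[EX]; j=3 S=140.8236 intr=13.4164 cont=18.2409 V=18.2409[hold]; j=4 S=180.9932 intr=0.0000 cont=3.3210 V=3.3210[hold]; j=5 S=232.6210 intr=0.0000 cont=0.0000 V=0.0000[hold]; j=6 S=298.9755 intr=0.0000 cont=0.0000 V=0.0000[hold]; j=7 S=384.2575 intr=0.0000 cont=0.0000 V=0.0000[hold]  S*(7)=109.5693
k=6: j=0 S=75.1984 intr=79.0416 cont=77.8844 V=79.0416[EX]; j=1 S=96.6486 intr=57.5914 cont=56.4342 V=57.5914[EX]; j=2 S=124.2173 intr=30.0227 cont=31.2535 V=31.2535[hold]; j=3 S=159.6500 intr=0.0000 cont=10.7191 V=10.7191[hold]; j=4 S=205.1897 intr=0.0000 cont=1.6523 V=1.6523[hold]; j=5 S=263.7195 intr=0.0000 cont=0.0000 V=0.0000[hold]; j=6 S=338.9448 intr=0.0000 cont=0.0000 V=0.0000[hold]  S*(6)=96.6486
k=5: j=0 S=85.2515 intr=68.9885 cont=67.8313 V=68.9885[EX]; j=1 S=109.5693 intr=44.6707 cont=44.1228 V=44.6707[EX]; j=2 S=140.8236 intr=13.4164 cont=20.8550 V=20.8550[hold]; j=3 S=180.9932 intr=0.0000 cont=6.1508 V=6.1508[hold]; j=4 S=232.6210 intr=0.0000 cont=0.8220 V=0.8220[hold]; j=5 S=298.9755 intr=0.0000 cont=0.0000 V=0.0000[hold]  S*(5)=109.5693
k=4: j=0 S=96.6486 intr=57.5914 cont=56.4342 V=57.5914[EX]; j=1 S=124.2173 intr=30.0227 cont=32.5474 V=32.5474[hold]; j=2 S=159.6500 intr=0.0000 cont=13.4204 V=13.4204[hold]; j=3 S=205.1897 intr=0.0000 cont=3.4671 V=3.4671[hold]; j=4 S=263.7195 intr=0.0000 cont=0.4090 V=0.4090[hold]  S*(4)=96.6486
k=3: j=0 S=109.5693 intr=44.6707 cont=44.7632 V=44.7632[hold]; j=1 S=140.8236 intr=13.4164 cont=22.8359 V=22.8359[hold]; j=2 S=180.9932 intr=0.0000 cont=8.3931 V=8.3931[hold]; j=3 S=232.6210 intr=0.0000 cont=1.9274 V=1.9274[hold]  S*(3)=-
k=2: j=0 S=124.2173 intr=30.0227 cont=33.5739 V=33.5739[hold]; j=1 S=159.6500 intr=0.0000 cont=15.5157 V=15.5157[hold]; j=2 S=205.1897 intr=0.0000 cont=5.1298 V=5.1298[hold]  S*(2)=-
k=1: j=0 S=140.8236 intr=13.4164 cont=24.3837 V=24.3837[hold]; j=1 S=180.9932 intr=0.0000 cont=10.2586 V=10.2586[hold]  S*(1)=-
k=0: j=0 S=159.6500 intr=0.0000 cont=17.2092 V=17.2092[hold]  S*(0)=-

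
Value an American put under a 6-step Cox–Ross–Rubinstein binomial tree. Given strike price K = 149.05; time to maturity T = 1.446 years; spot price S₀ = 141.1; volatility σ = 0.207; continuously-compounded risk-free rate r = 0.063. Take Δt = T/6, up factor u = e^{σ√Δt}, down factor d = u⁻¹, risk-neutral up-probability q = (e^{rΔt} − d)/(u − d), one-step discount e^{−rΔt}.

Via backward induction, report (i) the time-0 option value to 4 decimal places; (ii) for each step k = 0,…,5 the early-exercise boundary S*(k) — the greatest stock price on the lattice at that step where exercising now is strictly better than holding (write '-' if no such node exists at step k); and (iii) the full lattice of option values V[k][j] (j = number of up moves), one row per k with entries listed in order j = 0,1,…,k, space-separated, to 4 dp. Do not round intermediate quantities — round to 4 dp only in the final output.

Δt=0.24100, u=1.10696, d=0.90337, q=0.54976, disc=e^(-rΔt)=0.98493
k=6 terminal: V=max(K-S,0) → 72.3617 55.0787 33.9008 7.9500 0.0000 0.0000 0.0000
k=5: j=0 S=84.8911 intr=64.1589 cont=61.9130 V=64.1589[EX]; j=1 S=104.0227 intr=45.0273 cont=42.7814 V=45.0273[EX]; j=2 S=127.4659 intr=21.5841 cont=19.3382 V=21.5841[EX]; j=3 S=156.1924 intr=0.0000 cont=3.5255 V=3.5255[hold]; j=4 S=191.3929 intr=0.0000 cont=0.0000 V=0.0000[hold]; j=5 S=234.5265 intr=0.0000 cont=0.0000 V=0.0000[hold]  S*(5)=127.4659
k=4: j=0 S=93.9713 intr=55.0787 cont=52.8328 V=55.0787[EX]; j=1 S=115.1492 intr=33.9008 cont=31.6548 V=33.9008[EX]; j=2 S=141.1000 intr=7.9500 cont=11.4805 V=11.4805[hold]; j=3 S=172.8992 intr=0.0000 cont=1.5634 V=1.5634[hold]; j=4 S=211.8648 intr=0.0000 cont=0.0000 V=0.0000[hold]  S*(4)=115.1492
k=3: j=0 S=104.0227 intr=45.0273 cont=42.7814 V=45.0273[EX]; j=1 S=127.4659 intr=21.5841 cont=21.2498 V=21.5841[EX]; j=2 S=156.1924 intr=0.0000 cont=5.9376 V=5.9376[hold]; j=3 S=191.3929 intr=0.0000 cont=0.6933 V=0.6933[hold]  S*(3)=127.4659
k=2: j=0 S=115.1492 intr=33.9008 cont=31.6548 V=33.9008[EX]; j=1 S=141.1000 intr=7.9500 cont=12.7866 V=12.7866[hold]; j=2 S=172.8992 intr=0.0000 cont=3.0084 V=3.0084[hold]  S*(2)=115.1492
k=1: j=0 S=127.4659 intr=21.5841 cont=21.9571 V=21.9571[hold]; j=1 S=156.1924 intr=0.0000 cont=7.2993 V=7.2993[hold]  S*(1)=-
k=0: j=0 S=141.1000 intr=7.9500 cont=13.6893 V=13.6893[hold]  S*(0)=-

price = 13.6893
boundary = - - 115.1492 127.4659 115.1492 127.4659
tree:
13.6893
21.9571 7.2993
33.9008 12.7866 3.0084
45.0273 21.5841 5.9376 0.6933
55.0787 33.9008 11.4805 1.5634 0.0000
64.1589 45.0273 21.5841 3.5255 0.0000 0.0000
72.3617 55.0787 33.9008 7.9500 0.0000 0.0000 0.0000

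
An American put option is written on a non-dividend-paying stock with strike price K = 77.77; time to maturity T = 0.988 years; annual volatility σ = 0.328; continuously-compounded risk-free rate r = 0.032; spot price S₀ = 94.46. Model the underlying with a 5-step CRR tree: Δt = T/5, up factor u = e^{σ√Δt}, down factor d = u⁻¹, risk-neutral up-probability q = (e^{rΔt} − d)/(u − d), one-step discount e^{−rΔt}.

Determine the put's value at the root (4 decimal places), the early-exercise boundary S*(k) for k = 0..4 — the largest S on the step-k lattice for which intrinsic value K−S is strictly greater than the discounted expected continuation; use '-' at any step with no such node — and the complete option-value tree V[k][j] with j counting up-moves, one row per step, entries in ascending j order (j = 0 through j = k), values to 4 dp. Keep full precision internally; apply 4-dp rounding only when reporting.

params: Δt=0.19760 u=1.15697 d=0.86433 q=0.48529 e^(-rΔt)=0.99370
t_5 payoffs: 32.2041 16.7765 0.0000 0.0000 0.0000 0.0000
t_4: node(4,0) S=52.7183 payoff=25.0517 vs cont=24.5615 → 25.0517 [stop]  node(4,1) S=70.5675 payoff=7.2025 vs cont=8.5806 → 8.5806 [wait]  node(4,2) S=94.4600 payoff=0.0000 vs cont=0.0000 → 0.0000 [wait]  node(4,3) S=126.4419 payoff=0.0000 vs cont=0.0000 → 0.0000 [wait]  node(4,4) S=169.2521 payoff=0.0000 vs cont=0.0000 → 0.0000 [wait]  ⇒ S*(4)=52.7183
t_3: node(3,0) S=60.9935 payoff=16.7765 vs cont=16.9509 → 16.9509 [wait]  node(3,1) S=81.6444 payoff=0.0000 vs cont=4.3887 → 4.3887 [wait]  node(3,2) S=109.2873 payoff=0.0000 vs cont=0.0000 → 0.0000 [wait]  node(3,3) S=146.2893 payoff=0.0000 vs cont=0.0000 → 0.0000 [wait]  ⇒ S*(3)=-
t_2: node(2,0) S=70.5675 payoff=7.2025 vs cont=10.7862 → 10.7862 [wait]  node(2,1) S=94.4600 payoff=0.0000 vs cont=2.2447 → 2.2447 [wait]  node(2,2) S=126.4419 payoff=0.0000 vs cont=0.0000 → 0.0000 [wait]  ⇒ S*(2)=-
t_1: node(1,0) S=81.6444 payoff=0.0000 vs cont=6.5992 → 6.5992 [wait]  node(1,1) S=109.2873 payoff=0.0000 vs cont=1.1481 → 1.1481 [wait]  ⇒ S*(1)=-
t_0: node(0,0) S=94.4600 payoff=0.0000 vs cont=3.9289 → 3.9289 [wait]  ⇒ S*(0)=-

price = 3.9289
boundary = - - - - 52.7183
tree:
3.9289
6.5992 1.1481
10.7862 2.2447 0.0000
16.9509 4.3887 0.0000 0.0000
25.0517 8.5806 0.0000 0.0000 0.0000
32.2041 16.7765 0.0000 0.0000 0.0000 0.0000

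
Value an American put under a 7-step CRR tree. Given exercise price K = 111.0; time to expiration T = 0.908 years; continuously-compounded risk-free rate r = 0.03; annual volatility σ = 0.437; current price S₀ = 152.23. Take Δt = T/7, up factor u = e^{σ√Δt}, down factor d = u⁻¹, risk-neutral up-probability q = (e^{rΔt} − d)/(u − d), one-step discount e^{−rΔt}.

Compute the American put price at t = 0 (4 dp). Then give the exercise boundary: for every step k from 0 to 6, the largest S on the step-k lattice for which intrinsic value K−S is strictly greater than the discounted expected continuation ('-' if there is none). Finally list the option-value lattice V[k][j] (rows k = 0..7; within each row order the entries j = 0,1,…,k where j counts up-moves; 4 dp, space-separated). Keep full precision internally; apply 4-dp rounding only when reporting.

price = 6.5983
boundary = - - - - - 69.3001 81.1123
tree:
6.5983
10.1484 2.6984
15.2347 4.5665 0.6399
22.1968 7.6055 1.2191 0.0000
31.1522 12.4047 2.3227 0.0000 0.0000
41.6999 19.6604 4.4251 0.0000 0.0000 0.0000
51.7920 29.8877 8.4307 0.0000 0.0000 0.0000 0.0000
60.4144 41.6999 16.0620 0.0000 0.0000 0.0000 0.0000 0.0000

params: Δt=0.12971 u=1.17045 d=0.85437 q=0.47307 e^(-rΔt)=0.99612
t_7 payoffs: 60.4144 41.6999 16.0620 0.0000 0.0000 0.0000 0.0000 0.0000
t_6: node(6,0) S=59.2080 payoff=51.7920 vs cont=51.3609 → 51.7920 [stop]  node(6,1) S=81.1123 payoff=29.8877 vs cont=29.4565 → 29.8877 [stop]  node(6,2) S=111.1203 payoff=0.0000 vs cont=8.4307 → 8.4307 [wait]  node(6,3) S=152.2300 payoff=0.0000 vs cont=0.0000 → 0.0000 [wait]  node(6,4) S=208.5484 payoff=0.0000 vs cont=0.0000 → 0.0000 [wait]  node(6,5) S=285.7022 payoff=0.0000 vs cont=0.0000 → 0.0000 [wait]  node(6,6) S=391.3994 payoff=0.0000 vs cont=0.0000 → 0.0000 [wait]  ⇒ S*(6)=81.1123
t_5: node(5,0) S=69.3001 payoff=41.6999 vs cont=41.2688 → 41.6999 [stop]  node(5,1) S=94.9380 payoff=16.0620 vs cont=19.6604 → 19.6604 [wait]  node(5,2) S=130.0609 payoff=0.0000 vs cont=4.4251 → 4.4251 [wait]  node(5,3) S=178.1778 payoff=0.0000 vs cont=0.0000 → 0.0000 [wait]  node(5,4) S=244.0958 payoff=0.0000 vs cont=0.0000 → 0.0000 [wait]  node(5,5) S=334.4005 payoff=0.0000 vs cont=0.0000 → 0.0000 [wait]  ⇒ S*(5)=69.3001
t_4: node(4,0) S=81.1123 payoff=29.8877 vs cont=31.1522 → 31.1522 [wait]  node(4,1) S=111.1203 payoff=0.0000 vs cont=12.4047 → 12.4047 [wait]  node(4,2) S=152.2300 payoff=0.0000 vs cont=2.3227 → 2.3227 [wait]  node(4,3) S=208.5484 payoff=0.0000 vs cont=0.0000 → 0.0000 [wait]  node(4,4) S=285.7022 payoff=0.0000 vs cont=0.0000 → 0.0000 [wait]  ⇒ S*(4)=-
t_3: node(3,0) S=94.9380 payoff=16.0620 vs cont=22.1968 → 22.1968 [wait]  node(3,1) S=130.0609 payoff=0.0000 vs cont=7.6055 → 7.6055 [wait]  node(3,2) S=178.1778 payoff=0.0000 vs cont=1.2191 → 1.2191 [wait]  node(3,3) S=244.0958 payoff=0.0000 vs cont=0.0000 → 0.0000 [wait]  ⇒ S*(3)=-
t_2: node(2,0) S=111.1203 payoff=0.0000 vs cont=15.2347 → 15.2347 [wait]  node(2,1) S=152.2300 payoff=0.0000 vs cont=4.5665 → 4.5665 [wait]  node(2,2) S=208.5484 payoff=0.0000 vs cont=0.6399 → 0.6399 [wait]  ⇒ S*(2)=-
t_1: node(1,0) S=130.0609 payoff=0.0000 vs cont=10.1484 → 10.1484 [wait]  node(1,1) S=178.1778 payoff=0.0000 vs cont=2.6984 → 2.6984 [wait]  ⇒ S*(1)=-
t_0: node(0,0) S=152.2300 payoff=0.0000 vs cont=6.5983 → 6.5983 [wait]  ⇒ S*(0)=-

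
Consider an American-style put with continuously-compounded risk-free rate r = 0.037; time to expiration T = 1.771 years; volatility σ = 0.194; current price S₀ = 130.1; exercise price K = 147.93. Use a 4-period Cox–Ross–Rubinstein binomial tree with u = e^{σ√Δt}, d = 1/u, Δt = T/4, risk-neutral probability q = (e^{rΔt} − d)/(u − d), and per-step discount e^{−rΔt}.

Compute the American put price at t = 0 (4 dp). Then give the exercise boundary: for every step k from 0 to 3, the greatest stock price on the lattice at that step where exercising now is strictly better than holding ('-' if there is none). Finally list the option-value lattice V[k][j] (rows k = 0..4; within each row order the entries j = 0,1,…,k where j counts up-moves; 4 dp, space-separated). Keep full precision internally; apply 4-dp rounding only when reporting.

params: Δt=0.44275 u=1.13779 d=0.87890 q=0.53157 e^(-rΔt)=0.98375
t_4 payoffs: 70.2998 47.4328 17.8300 0.0000 0.0000
t_3: node(3,0) S=88.3268 payoff=59.6032 vs cont=57.1996 → 59.6032 [stop]  node(3,1) S=114.3446 payoff=33.5854 vs cont=31.1818 → 33.5854 [stop]  node(3,2) S=148.0263 payoff=0.0000 vs cont=8.2164 → 8.2164 [wait]  node(3,3) S=191.6294 payoff=0.0000 vs cont=0.0000 → 0.0000 [wait]  ⇒ S*(3)=114.3446
t_2: node(2,0) S=100.4972 payoff=47.4328 vs cont=45.0291 → 47.4328 [stop]  node(2,1) S=130.1000 payoff=17.8300 vs cont=19.7734 → 19.7734 [wait]  node(2,2) S=168.4226 payoff=0.0000 vs cont=3.7863 → 3.7863 [wait]  ⇒ S*(2)=100.4972
t_1: node(1,0) S=114.3446 payoff=33.5854 vs cont=32.1980 → 33.5854 [stop]  node(1,1) S=148.0263 payoff=0.0000 vs cont=11.0919 → 11.0919 [wait]  ⇒ S*(1)=114.3446
t_0: node(0,0) S=130.1000 payoff=17.8300 vs cont=21.2771 → 21.2771 [wait]  ⇒ S*(0)=-

price = 21.2771
boundary = - 114.3446 100.4972 114.3446
tree:
21.2771
33.5854 11.0919
47.4328 19.7734 3.7863
59.6032 33.5854 8.2164 0.0000
70.2998 47.4328 17.8300 0.0000 0.0000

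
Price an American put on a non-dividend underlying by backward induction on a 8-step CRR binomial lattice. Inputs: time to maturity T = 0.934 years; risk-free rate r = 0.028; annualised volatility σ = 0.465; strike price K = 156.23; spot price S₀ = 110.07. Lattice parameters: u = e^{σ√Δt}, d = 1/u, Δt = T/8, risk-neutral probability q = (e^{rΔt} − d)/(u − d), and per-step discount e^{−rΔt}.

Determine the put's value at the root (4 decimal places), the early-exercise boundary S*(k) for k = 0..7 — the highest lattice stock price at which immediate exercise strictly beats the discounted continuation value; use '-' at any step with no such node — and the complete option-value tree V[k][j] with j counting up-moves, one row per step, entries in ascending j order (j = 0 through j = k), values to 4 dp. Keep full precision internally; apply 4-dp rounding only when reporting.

params: Δt=0.11675 u=1.17220 d=0.85309 q=0.47062 e^(-rΔt)=0.99674
t_8 payoffs: 125.3521 113.8019 97.9314 76.1243 46.1600 4.9874 0.0000 0.0000 0.0000
t_7: node(7,0) S=36.1952 payoff=120.0348 vs cont=119.5250 → 120.0348 [stop]  node(7,1) S=49.7343 payoff=106.4957 vs cont=105.9858 → 106.4957 [stop]  node(7,2) S=68.3378 payoff=87.8922 vs cont=87.3823 → 87.8922 [stop]  node(7,3) S=93.9002 payoff=62.3298 vs cont=61.8200 → 62.3298 [stop]  node(7,4) S=129.0243 payoff=27.2057 vs cont=26.6958 → 27.2057 [stop]  node(7,5) S=177.2870 payoff=0.0000 vs cont=2.6316 → 2.6316 [wait]  node(7,6) S=243.6027 payoff=0.0000 vs cont=0.0000 → 0.0000 [wait]  node(7,7) S=334.7245 payoff=0.0000 vs cont=0.0000 → 0.0000 [wait]  ⇒ S*(7)=129.0243
t_6: node(6,0) S=42.4281 payoff=113.8019 vs cont=113.2921 → 113.8019 [stop]  node(6,1) S=58.2986 payoff=97.9314 vs cont=97.4215 → 97.9314 [stop]  node(6,2) S=80.1057 payoff=76.1243 vs cont=75.6144 → 76.1243 [stop]  node(6,3) S=110.0700 payoff=46.1600 vs cont=45.6501 → 46.1600 [stop]  node(6,4) S=151.2426 payoff=4.9874 vs cont=15.5895 → 15.5895 [wait]  node(6,5) S=207.8163 payoff=0.0000 vs cont=1.3885 → 1.3885 [wait]  node(6,6) S=285.5517 payoff=0.0000 vs cont=0.0000 → 0.0000 [wait]  ⇒ S*(6)=110.0700
t_5: node(5,0) S=49.7343 payoff=106.4957 vs cont=105.9858 → 106.4957 [stop]  node(5,1) S=68.3378 payoff=87.8922 vs cont=87.3823 → 87.8922 [stop]  node(5,2) S=93.9002 payoff=62.3298 vs cont=61.8200 → 62.3298 [stop]  node(5,3) S=129.0243 payoff=27.2057 vs cont=31.6691 → 31.6691 [wait]  node(5,4) S=177.2870 payoff=0.0000 vs cont=8.8771 → 8.8771 [wait]  node(5,5) S=243.6027 payoff=0.0000 vs cont=0.7327 → 0.7327 [wait]  ⇒ S*(5)=93.9002
t_4: node(4,0) S=58.2986 payoff=97.9314 vs cont=97.4215 → 97.9314 [stop]  node(4,1) S=80.1057 payoff=76.1243 vs cont=75.6144 → 76.1243 [stop]  node(4,2) S=110.0700 payoff=46.1600 vs cont=47.7439 → 47.7439 [wait]  node(4,3) S=151.2426 payoff=4.9874 vs cont=20.8743 → 20.8743 [wait]  node(4,4) S=207.8163 payoff=0.0000 vs cont=5.0277 → 5.0277 [wait]  ⇒ S*(4)=80.1057
t_3: node(3,0) S=68.3378 payoff=87.8922 vs cont=87.3823 → 87.8922 [stop]  node(3,1) S=93.9002 payoff=62.3298 vs cont=62.5629 → 62.5629 [wait]  node(3,2) S=129.0243 payoff=27.2057 vs cont=34.9839 → 34.9839 [wait]  node(3,3) S=177.2870 payoff=0.0000 vs cont=13.3727 → 13.3727 [wait]  ⇒ S*(3)=68.3378
t_2: node(2,0) S=80.1057 payoff=76.1243 vs cont=75.7237 → 76.1243 [stop]  node(2,1) S=110.0700 payoff=46.1600 vs cont=49.4218 → 49.4218 [wait]  node(2,2) S=151.2426 payoff=4.9874 vs cont=24.7322 → 24.7322 [wait]  ⇒ S*(2)=80.1057
t_1: node(1,0) S=93.9002 payoff=62.3298 vs cont=63.3500 → 63.3500 [wait]  node(1,1) S=129.0243 payoff=27.2057 vs cont=37.6789 → 37.6789 [wait]  ⇒ S*(1)=-
t_0: node(0,0) S=110.0700 payoff=46.1600 vs cont=51.1013 → 51.1013 [wait]  ⇒ S*(0)=-

price = 51.1013
boundary = - - 80.1057 68.3378 80.1057 93.9002 110.0700 129.0243
tree:
51.1013
63.3500 37.6789
76.1243 49.4218 24.7322
87.8922 62.5629 34.9839 13.3727
97.9314 76.1243 47.7439 20.8743 5.0277
106.4957 87.8922 62.3298 31.6691 8.8771 0.7327
113.8019 97.9314 76.1243 46.1600 15.5895 1.3885 0.0000
120.0348 106.4957 87.8922 62.3298 27.2057 2.6316 0.0000 0.0000
125.3521 113.8019 97.9314 76.1243 46.1600 4.9874 0.0000 0.0000 0.0000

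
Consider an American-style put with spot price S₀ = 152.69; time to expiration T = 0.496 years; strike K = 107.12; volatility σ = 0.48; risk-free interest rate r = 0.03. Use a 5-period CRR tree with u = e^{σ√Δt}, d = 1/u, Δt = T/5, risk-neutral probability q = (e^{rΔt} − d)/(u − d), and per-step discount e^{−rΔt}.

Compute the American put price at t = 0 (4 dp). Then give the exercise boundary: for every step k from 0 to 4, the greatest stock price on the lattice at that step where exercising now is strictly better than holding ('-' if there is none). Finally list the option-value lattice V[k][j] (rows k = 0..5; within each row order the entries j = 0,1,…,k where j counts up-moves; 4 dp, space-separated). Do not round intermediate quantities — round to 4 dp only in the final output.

Δt=0.09920, u=1.16321, d=0.85969, q=0.47210, disc=e^(-rΔt)=0.99703
k=5 terminal: V=max(K-S,0) → 35.4190 10.1049 0.0000 0.0000 0.0000 0.0000
k=4: j=0 S=83.4031 intr=23.7169 cont=23.3985 V=23.7169[EX]; j=1 S=112.8487 intr=0.0000 cont=5.3186 V=5.3186[hold]; j=2 S=152.6900 intr=0.0000 cont=0.0000 V=0.0000[hold]; j=3 S=206.5973 intr=0.0000 cont=0.0000 V=0.0000[hold]; j=4 S=279.5367 intr=0.0000 cont=0.0000 V=0.0000[hold]  S*(4)=83.4031
k=3: j=0 S=97.0151 intr=10.1049 cont=14.9864 V=14.9864[hold]; j=1 S=131.2664 intr=0.0000 cont=2.7993 V=2.7993[hold]; j=2 S=177.6101 intr=0.0000 cont=0.0000 V=0.0000[hold]; j=3 S=240.3155 intr=0.0000 cont=0.0000 V=0.0000[hold]  S*(3)=-
k=2: j=0 S=112.8487 intr=0.0000 cont=9.2055 V=9.2055[hold]; j=1 S=152.6900 intr=0.0000 cont=1.4734 V=1.4734[hold]; j=2 S=206.5973 intr=0.0000 cont=0.0000 V=0.0000[hold]  S*(2)=-
k=1: j=0 S=131.2664 intr=0.0000 cont=5.5387 V=5.5387[hold]; j=1 S=177.6101 intr=0.0000 cont=0.7755 V=0.7755[hold]  S*(1)=-
k=0: j=0 S=152.6900 intr=0.0000 cont=3.2802 V=3.2802[hold]  S*(0)=-

price = 3.2802
boundary = - - - - 83.4031
tree:
3.2802
5.5387 0.7755
9.2055 1.4734 0.0000
14.9864 2.7993 0.0000 0.0000
23.7169 5.3186 0.0000 0.0000 0.0000
35.4190 10.1049 0.0000 0.0000 0.0000 0.0000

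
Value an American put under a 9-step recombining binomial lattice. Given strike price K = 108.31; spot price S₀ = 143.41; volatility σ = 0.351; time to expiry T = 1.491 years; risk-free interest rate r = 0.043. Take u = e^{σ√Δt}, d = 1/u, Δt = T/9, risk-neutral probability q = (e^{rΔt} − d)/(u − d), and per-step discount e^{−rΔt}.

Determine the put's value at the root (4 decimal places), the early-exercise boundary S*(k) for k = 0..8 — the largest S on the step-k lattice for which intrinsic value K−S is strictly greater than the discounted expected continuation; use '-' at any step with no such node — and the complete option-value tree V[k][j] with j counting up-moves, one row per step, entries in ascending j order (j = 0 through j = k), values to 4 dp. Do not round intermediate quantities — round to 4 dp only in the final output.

Δt=0.16567, u=1.15357, d=0.86687, q=0.48928, disc=e^(-rΔt)=0.99290
k=9 terminal: V=max(K-S,0) → 68.6665 55.5552 38.1075 14.8892 0.0000 0.0000 0.0000 0.0000 0.0000 0.0000
k=8: j=0 S=45.7317 intr=62.5783 cont=61.8095 V=62.5783[EX]; j=1 S=60.8566 intr=47.4534 cont=46.6846 V=47.4534[EX]; j=2 S=80.9838 intr=27.3262 cont=26.5574 V=27.3262[EX]; j=3 S=107.7677 intr=0.5423 cont=7.5502 V=7.5502[hold]; j=4 S=143.4100 intr=0.0000 cont=0.0000 V=0.0000[hold]; j=5 S=190.8403 intr=0.0000 cont=0.0000 V=0.0000[hold]; j=6 S=253.9573 intr=0.0000 cont=0.0000 V=0.0000[hold]; j=7 S=337.9491 intr=0.0000 cont=0.0000 V=0.0000[hold]; j=8 S=449.7197 intr=0.0000 cont=0.0000 V=0.0000[hold]  S*(8)=80.9838
k=7: j=0 S=52.7548 intr=55.5552 cont=54.7863 V=55.5552[EX]; j=1 S=70.2025 intr=38.1075 cont=37.3386 V=38.1075[EX]; j=2 S=93.4208 intr=14.8892 cont=17.5249 V=17.5249[hold]; j=3 S=124.3180 intr=0.0000 cont=3.8287 V=3.8287[hold]; j=4 S=165.4340 intr=0.0000 cont=0.0000 V=0.0000[hold]; j=5 S=220.1483 intr=0.0000 cont=0.0000 V=0.0000[hold]; j=6 S=292.9584 intr=0.0000 cont=0.0000 V=0.0000[hold]; j=7 S=389.8492 intr=0.0000 cont=0.0000 V=0.0000[hold]  S*(7)=70.2025
k=6: j=0 S=60.8566 intr=47.4534 cont=46.6846 V=47.4534[EX]; j=1 S=80.9838 intr=27.3262 cont=27.8378 V=27.8378[hold]; j=2 S=107.7677 intr=0.5423 cont=10.7468 V=10.7468[hold]; j=3 S=143.4100 intr=0.0000 cont=1.9415 V=1.9415[hold]; j=4 S=190.8403 intr=0.0000 cont=0.0000 V=0.0000[hold]; j=5 S=253.9573 intr=0.0000 cont=0.0000 V=0.0000[hold]; j=6 S=337.9491 intr=0.0000 cont=0.0000 V=0.0000[hold]  S*(6)=60.8566
k=5: j=0 S=70.2025 intr=38.1075 cont=37.5872 V=38.1075[EX]; j=1 S=93.4208 intr=14.8892 cont=19.3373 V=19.3373[hold]; j=2 S=124.3180 intr=0.0000 cont=6.3928 V=6.3928[hold]; j=3 S=165.4340 intr=0.0000 cont=0.9845 V=0.9845[hold]; j=4 S=220.1483 intr=0.0000 cont=0.0000 V=0.0000[hold]; j=5 S=292.9584 intr=0.0000 cont=0.0000 V=0.0000[hold]  S*(5)=70.2025
k=4: j=0 S=80.9838 intr=27.3262 cont=28.7183 V=28.7183[hold]; j=1 S=107.7677 intr=0.5423 cont=12.9115 V=12.9115[hold]; j=2 S=143.4100 intr=0.0000 cont=3.7201 V=3.7201[hold]; j=3 S=190.8403 intr=0.0000 cont=0.4992 V=0.4992[hold]; j=4 S=253.9573 intr=0.0000 cont=0.0000 V=0.0000[hold]  S*(4)=-
k=3: j=0 S=93.4208 intr=14.8892 cont=20.8354 V=20.8354[hold]; j=1 S=124.3180 intr=0.0000 cont=8.3546 V=8.3546[hold]; j=2 S=165.4340 intr=0.0000 cont=2.1290 V=2.1290[hold]; j=3 S=220.1483 intr=0.0000 cont=0.2532 V=0.2532[hold]  S*(3)=-
k=2: j=0 S=107.7677 intr=0.5423 cont=14.6242 V=14.6242[hold]; j=1 S=143.4100 intr=0.0000 cont=5.2708 V=5.2708[hold]; j=2 S=190.8403 intr=0.0000 cont=1.2026 V=1.2026[hold]  S*(2)=-
k=1: j=0 S=124.3180 intr=0.0000 cont=9.9765 V=9.9765[hold]; j=1 S=165.4340 intr=0.0000 cont=3.2570 V=3.2570[hold]  S*(1)=-
k=0: j=0 S=143.4100 intr=0.0000 cont=6.6413 V=6.6413[hold]  S*(0)=-

price = 6.6413
boundary = - - - - - 70.2025 60.8566 70.2025 80.9838
tree:
6.6413
9.9765 3.2570
14.6242 5.2708 1.2026
20.8354 8.3546 2.1290 0.2532
28.7183 12.9115 3.7201 0.4992 0.0000
38.1075 19.3373 6.3928 0.9845 0.0000 0.0000
47.4534 27.8378 10.7468 1.9415 0.0000 0.0000 0.0000
55.5552 38.1075 17.5249 3.8287 0.0000 0.0000 0.0000 0.0000
62.5783 47.4534 27.3262 7.5502 0.0000 0.0000 0.0000 0.0000 0.0000
68.6665 55.5552 38.1075 14.8892 0.0000 0.0000 0.0000 0.0000 0.0000 0.0000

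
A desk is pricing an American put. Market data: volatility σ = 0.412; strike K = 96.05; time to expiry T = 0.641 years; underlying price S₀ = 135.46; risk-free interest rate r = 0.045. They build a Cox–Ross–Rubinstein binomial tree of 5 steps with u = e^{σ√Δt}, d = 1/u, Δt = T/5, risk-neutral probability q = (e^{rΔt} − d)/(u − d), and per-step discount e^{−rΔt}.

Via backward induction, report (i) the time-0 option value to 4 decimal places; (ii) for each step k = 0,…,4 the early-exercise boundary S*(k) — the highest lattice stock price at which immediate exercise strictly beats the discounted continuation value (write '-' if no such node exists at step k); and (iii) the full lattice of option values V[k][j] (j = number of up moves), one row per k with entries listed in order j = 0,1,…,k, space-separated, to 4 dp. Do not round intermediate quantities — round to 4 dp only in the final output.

price = 2.6798
boundary = - - - - 75.0842
tree:
2.6798
4.6209 0.6318
7.8384 1.2285 0.0000
13.0119 2.3887 0.0000 0.0000
20.9658 4.6446 0.0000 0.0000 0.0000
31.2638 9.0310 0.0000 0.0000 0.0000 0.0000

Δt=0.12820  u=1.15895  d=0.86285  q=0.48273  discount=0.99425
step 5 (expiry): payoffs max(K−S,0) = 31.2638 9.0310 0.0000 0.0000 0.0000 0.0000
step 4: (k=4,j=0): S=75.0842, (K−S)⁺=20.9658, hold=20.4133 ⇒ V=20.9658 exercise | (k=4,j=1): S=100.8509, (K−S)⁺=0.0000, hold=4.6446 ⇒ V=4.6446 continue | (k=4,j=2): S=135.4600, (K−S)⁺=0.0000, hold=0.0000 ⇒ V=0.0000 continue | (k=4,j=3): S=181.9460, (K−S)⁺=0.0000, hold=0.0000 ⇒ V=0.0000 continue | (k=4,j=4): S=244.3846, (K−S)⁺=0.0000, hold=0.0000 ⇒ V=0.0000 continue  boundary S*=75.0842
step 3: (k=3,j=0): S=87.0190, (K−S)⁺=9.0310, hold=13.0119 ⇒ V=13.0119 continue | (k=3,j=1): S=116.8814, (K−S)⁺=0.0000, hold=2.3887 ⇒ V=2.3887 continue | (k=3,j=2): S=156.9917, (K−S)⁺=0.0000, hold=0.0000 ⇒ V=0.0000 continue | (k=3,j=3): S=210.8668, (K−S)⁺=0.0000, hold=0.0000 ⇒ V=0.0000 continue  boundary S*=-
step 2: (k=2,j=0): S=100.8509, (K−S)⁺=0.0000, hold=7.8384 ⇒ V=7.8384 continue | (k=2,j=1): S=135.4600, (K−S)⁺=0.0000, hold=1.2285 ⇒ V=1.2285 continue | (k=2,j=2): S=181.9460, (K−S)⁺=0.0000, hold=0.0000 ⇒ V=0.0000 continue  boundary S*=-
step 1: (k=1,j=0): S=116.8814, (K−S)⁺=0.0000, hold=4.6209 ⇒ V=4.6209 continue | (k=1,j=1): S=156.9917, (K−S)⁺=0.0000, hold=0.6318 ⇒ V=0.6318 continue  boundary S*=-
step 0: (k=0,j=0): S=135.4600, (K−S)⁺=0.0000, hold=2.6798 ⇒ V=2.6798 continue  boundary S*=-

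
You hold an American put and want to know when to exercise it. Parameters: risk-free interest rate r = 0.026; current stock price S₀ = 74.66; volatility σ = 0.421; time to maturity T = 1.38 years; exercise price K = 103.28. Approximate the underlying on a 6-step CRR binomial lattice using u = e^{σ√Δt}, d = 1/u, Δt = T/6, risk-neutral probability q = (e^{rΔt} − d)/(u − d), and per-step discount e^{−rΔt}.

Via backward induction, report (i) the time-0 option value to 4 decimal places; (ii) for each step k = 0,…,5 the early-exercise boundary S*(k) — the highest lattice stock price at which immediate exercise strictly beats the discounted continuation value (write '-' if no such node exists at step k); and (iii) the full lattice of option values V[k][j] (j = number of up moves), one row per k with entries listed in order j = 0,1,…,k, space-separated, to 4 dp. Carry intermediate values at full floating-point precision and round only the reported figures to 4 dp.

Δt=0.23000  u=1.22373  d=0.81717  q=0.46445  discount=0.99404
step 6 (expiry): payoffs max(K−S,0) = 81.0483 69.9877 53.4242 28.6200 0.0000 0.0000 0.0000
step 5: (k=5,j=0): S=27.2056, (K−S)⁺=76.0744, hold=75.4587 ⇒ V=76.0744 exercise | (k=5,j=1): S=40.7408, (K−S)⁺=62.5392, hold=61.9234 ⇒ V=62.5392 exercise | (k=5,j=2): S=61.0101, (K−S)⁺=42.2699, hold=41.6541 ⇒ V=42.2699 exercise | (k=5,j=3): S=91.3638, (K−S)⁺=11.9162, hold=15.2361 ⇒ V=15.2361 continue | (k=5,j=4): S=136.8189, (K−S)⁺=0.0000, hold=0.0000 ⇒ V=0.0000 continue | (k=5,j=5): S=204.8887, (K−S)⁺=0.0000, hold=0.0000 ⇒ V=0.0000 continue  boundary S*=61.0101
step 4: (k=4,j=0): S=33.2923, (K−S)⁺=69.9877, hold=69.3719 ⇒ V=69.9877 exercise | (k=4,j=1): S=49.8558, (K−S)⁺=53.4242, hold=52.8084 ⇒ V=53.4242 exercise | (k=4,j=2): S=74.6600, (K−S)⁺=28.6200, hold=29.5370 ⇒ V=29.5370 continue | (k=4,j=3): S=111.8047, (K−S)⁺=0.0000, hold=8.1111 ⇒ V=8.1111 continue | (k=4,j=4): S=167.4295, (K−S)⁺=0.0000, hold=0.0000 ⇒ V=0.0000 continue  boundary S*=49.8558
step 3: (k=3,j=0): S=40.7408, (K−S)⁺=62.5392, hold=61.9234 ⇒ V=62.5392 exercise | (k=3,j=1): S=61.0101, (K−S)⁺=42.2699, hold=42.0774 ⇒ V=42.2699 exercise | (k=3,j=2): S=91.3638, (K−S)⁺=11.9162, hold=19.4690 ⇒ V=19.4690 continue | (k=3,j=3): S=136.8189, (K−S)⁺=0.0000, hold=4.3180 ⇒ V=4.3180 continue  boundary S*=61.0101
step 2: (k=2,j=0): S=49.8558, (K−S)⁺=53.4242, hold=52.8084 ⇒ V=53.4242 exercise | (k=2,j=1): S=74.6600, (K−S)⁺=28.6200, hold=31.4912 ⇒ V=31.4912 continue | (k=2,j=2): S=111.8047, (K−S)⁺=0.0000, hold=12.3580 ⇒ V=12.3580 continue  boundary S*=49.8558
step 1: (k=1,j=0): S=61.0101, (K−S)⁺=42.2699, hold=42.9797 ⇒ V=42.9797 continue | (k=1,j=1): S=91.3638, (K−S)⁺=11.9162, hold=22.4701 ⇒ V=22.4701 continue  boundary S*=-
step 0: (k=0,j=0): S=74.6600, (K−S)⁺=28.6200, hold=33.2546 ⇒ V=33.2546 continue  boundary S*=-

price = 33.2546
boundary = - - 49.8558 61.0101 49.8558 61.0101
tree:
33.2546
42.9797 22.4701
53.4242 31.4912 12.3580
62.5392 42.2699 19.4690 4.3180
69.9877 53.4242 29.5370 8.1111 0.0000
76.0744 62.5392 42.2699 15.2361 0.0000 0.0000
81.0483 69.9877 53.4242 28.6200 0.0000 0.0000 0.0000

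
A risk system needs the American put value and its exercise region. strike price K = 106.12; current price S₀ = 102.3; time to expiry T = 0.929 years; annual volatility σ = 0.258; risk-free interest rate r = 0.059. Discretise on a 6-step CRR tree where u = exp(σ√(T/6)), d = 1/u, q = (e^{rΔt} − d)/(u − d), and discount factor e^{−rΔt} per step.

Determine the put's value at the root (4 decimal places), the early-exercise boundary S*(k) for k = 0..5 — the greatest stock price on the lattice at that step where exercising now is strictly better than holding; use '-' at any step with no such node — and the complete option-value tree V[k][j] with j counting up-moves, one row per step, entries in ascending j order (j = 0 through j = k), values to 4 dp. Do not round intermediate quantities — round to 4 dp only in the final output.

Δt=0.15483, u=1.10685, d=0.90346, q=0.51976, disc=e^(-rΔt)=0.99091
k=6 terminal: V=max(K-S,0) → 50.4863 37.9619 22.6181 3.8200 0.0000 0.0000 0.0000
k=5: j=0 S=61.5783 intr=44.5417 cont=43.5767 V=44.5417[EX]; j=1 S=75.4409 intr=30.6791 cont=29.7141 V=30.6791[EX]; j=2 S=92.4243 intr=13.6957 cont=12.7307 V=13.6957[EX]; j=3 S=113.2310 intr=0.0000 cont=1.8178 V=1.8178[hold]; j=4 S=138.7217 intr=0.0000 cont=0.0000 V=0.0000[hold]; j=5 S=169.9510 intr=0.0000 cont=0.0000 V=0.0000[hold]  S*(5)=92.4243
k=4: j=0 S=68.1581 intr=37.9619 cont=36.9969 V=37.9619[EX]; j=1 S=83.5019 intr=22.6181 cont=21.6531 V=22.6181[EX]; j=2 S=102.3000 intr=3.8200 cont=7.4536 V=7.4536[hold]; j=3 S=125.3299 intr=0.0000 cont=0.8651 V=0.8651[hold]; j=4 S=153.5444 intr=0.0000 cont=0.0000 V=0.0000[hold]  S*(4)=83.5019
k=3: j=0 S=75.4409 intr=30.6791 cont=29.7141 V=30.6791[EX]; j=1 S=92.4243 intr=13.6957 cont=14.6022 V=14.6022[hold]; j=2 S=113.2310 intr=0.0000 cont=3.9925 V=3.9925[hold]; j=3 S=138.7217 intr=0.0000 cont=0.4117 V=0.4117[hold]  S*(3)=75.4409
k=2: j=0 S=83.5019 intr=22.6181 cont=22.1199 V=22.6181[EX]; j=1 S=102.3000 intr=3.8200 cont=9.0050 V=9.0050[hold]; j=2 S=125.3299 intr=0.0000 cont=2.1119 V=2.1119[hold]  S*(2)=83.5019
k=1: j=0 S=92.4243 intr=13.6957 cont=15.4012 V=15.4012[hold]; j=1 S=113.2310 intr=0.0000 cont=5.3729 V=5.3729[hold]  S*(1)=-
k=0: j=0 S=102.3000 intr=3.8200 cont=10.0962 V=10.0962[hold]  S*(0)=-

price = 10.0962
boundary = - - 83.5019 75.4409 83.5019 92.4243
tree:
10.0962
15.4012 5.3729
22.6181 9.0050 2.1119
30.6791 14.6022 3.9925 0.4117
37.9619 22.6181 7.4536 0.8651 0.0000
44.5417 30.6791 13.6957 1.8178 0.0000 0.0000
50.4863 37.9619 22.6181 3.8200 0.0000 0.0000 0.0000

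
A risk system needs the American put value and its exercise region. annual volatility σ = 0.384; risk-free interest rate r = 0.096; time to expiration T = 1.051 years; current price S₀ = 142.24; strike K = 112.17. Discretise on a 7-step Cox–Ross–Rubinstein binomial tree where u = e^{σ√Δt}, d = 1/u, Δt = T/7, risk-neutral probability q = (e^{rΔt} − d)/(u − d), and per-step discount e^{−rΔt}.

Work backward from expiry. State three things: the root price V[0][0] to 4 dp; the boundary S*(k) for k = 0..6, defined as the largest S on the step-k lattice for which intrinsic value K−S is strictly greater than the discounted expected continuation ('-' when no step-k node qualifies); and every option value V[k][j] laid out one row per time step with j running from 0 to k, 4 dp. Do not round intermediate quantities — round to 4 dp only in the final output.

Δt=0.15014  u=1.16043  d=0.86175  q=0.51148  discount=0.98569
step 7 (expiry): payoffs max(K−S,0) = 61.9727 44.5740 21.1449 0.0000 0.0000 0.0000 0.0000 0.0000
step 6: (k=6,j=0): S=58.2507, (K−S)⁺=53.9193, hold=52.3141 ⇒ V=53.9193 exercise | (k=6,j=1): S=78.4407, (K−S)⁺=33.7293, hold=32.1242 ⇒ V=33.7293 exercise | (k=6,j=2): S=105.6286, (K−S)⁺=6.5414, hold=10.1819 ⇒ V=10.1819 continue | (k=6,j=3): S=142.2400, (K−S)⁺=0.0000, hold=0.0000 ⇒ V=0.0000 continue | (k=6,j=4): S=191.5411, (K−S)⁺=0.0000, hold=0.0000 ⇒ V=0.0000 continue | (k=6,j=5): S=257.9303, (K−S)⁺=0.0000, hold=0.0000 ⇒ V=0.0000 continue | (k=6,j=6): S=347.3302, (K−S)⁺=0.0000, hold=0.0000 ⇒ V=0.0000 continue  boundary S*=78.4407
step 5: (k=5,j=0): S=67.5960, (K−S)⁺=44.5740, hold=42.9688 ⇒ V=44.5740 exercise | (k=5,j=1): S=91.0251, (K−S)⁺=21.1449, hold=21.3751 ⇒ V=21.3751 continue | (k=5,j=2): S=122.5749, (K−S)⁺=0.0000, hold=4.9029 ⇒ V=4.9029 continue | (k=5,j=3): S=165.0600, (K−S)⁺=0.0000, hold=0.0000 ⇒ V=0.0000 continue | (k=5,j=4): S=222.2707, (K−S)⁺=0.0000, hold=0.0000 ⇒ V=0.0000 continue | (k=5,j=5): S=299.3108, (K−S)⁺=0.0000, hold=0.0000 ⇒ V=0.0000 continue  boundary S*=67.5960
step 4: (k=4,j=0): S=78.4407, (K−S)⁺=33.7293, hold=32.2402 ⇒ V=33.7293 exercise | (k=4,j=1): S=105.6286, (K−S)⁺=6.5414, hold=12.7646 ⇒ V=12.7646 continue | (k=4,j=2): S=142.2400, (K−S)⁺=0.0000, hold=2.3609 ⇒ V=2.3609 continue | (k=4,j=3): S=191.5411, (K−S)⁺=0.0000, hold=0.0000 ⇒ V=0.0000 continue | (k=4,j=4): S=257.9303, (K−S)⁺=0.0000, hold=0.0000 ⇒ V=0.0000 continue  boundary S*=78.4407
step 3: (k=3,j=0): S=91.0251, (K−S)⁺=21.1449, hold=22.6772 ⇒ V=22.6772 continue | (k=3,j=1): S=122.5749, (K−S)⁺=0.0000, hold=7.3369 ⇒ V=7.3369 continue | (k=3,j=2): S=165.0600, (K−S)⁺=0.0000, hold=1.1369 ⇒ V=1.1369 continue | (k=3,j=3): S=222.2707, (K−S)⁺=0.0000, hold=0.0000 ⇒ V=0.0000 continue  boundary S*=-
step 2: (k=2,j=0): S=105.6286, (K−S)⁺=6.5414, hold=14.6187 ⇒ V=14.6187 continue | (k=2,j=1): S=142.2400, (K−S)⁺=0.0000, hold=4.1061 ⇒ V=4.1061 continue | (k=2,j=2): S=191.5411, (K−S)⁺=0.0000, hold=0.5474 ⇒ V=0.5474 continue  boundary S*=-
step 1: (k=1,j=0): S=122.5749, (K−S)⁺=0.0000, hold=9.1095 ⇒ V=9.1095 continue | (k=1,j=1): S=165.0600, (K−S)⁺=0.0000, hold=2.2532 ⇒ V=2.2532 continue  boundary S*=-
step 0: (k=0,j=0): S=142.2400, (K−S)⁺=0.0000, hold=5.5225 ⇒ V=5.5225 continue  boundary S*=-

price = 5.5225
boundary = - - - - 78.4407 67.5960 78.4407
tree:
5.5225
9.1095 2.2532
14.6187 4.1061 0.5474
22.6772 7.3369 1.1369 0.0000
33.7293 12.7646 2.3609 0.0000 0.0000
44.5740 21.3751 4.9029 0.0000 0.0000 0.0000
53.9193 33.7293 10.1819 0.0000 0.0000 0.0000 0.0000
61.9727 44.5740 21.1449 0.0000 0.0000 0.0000 0.0000 0.0000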